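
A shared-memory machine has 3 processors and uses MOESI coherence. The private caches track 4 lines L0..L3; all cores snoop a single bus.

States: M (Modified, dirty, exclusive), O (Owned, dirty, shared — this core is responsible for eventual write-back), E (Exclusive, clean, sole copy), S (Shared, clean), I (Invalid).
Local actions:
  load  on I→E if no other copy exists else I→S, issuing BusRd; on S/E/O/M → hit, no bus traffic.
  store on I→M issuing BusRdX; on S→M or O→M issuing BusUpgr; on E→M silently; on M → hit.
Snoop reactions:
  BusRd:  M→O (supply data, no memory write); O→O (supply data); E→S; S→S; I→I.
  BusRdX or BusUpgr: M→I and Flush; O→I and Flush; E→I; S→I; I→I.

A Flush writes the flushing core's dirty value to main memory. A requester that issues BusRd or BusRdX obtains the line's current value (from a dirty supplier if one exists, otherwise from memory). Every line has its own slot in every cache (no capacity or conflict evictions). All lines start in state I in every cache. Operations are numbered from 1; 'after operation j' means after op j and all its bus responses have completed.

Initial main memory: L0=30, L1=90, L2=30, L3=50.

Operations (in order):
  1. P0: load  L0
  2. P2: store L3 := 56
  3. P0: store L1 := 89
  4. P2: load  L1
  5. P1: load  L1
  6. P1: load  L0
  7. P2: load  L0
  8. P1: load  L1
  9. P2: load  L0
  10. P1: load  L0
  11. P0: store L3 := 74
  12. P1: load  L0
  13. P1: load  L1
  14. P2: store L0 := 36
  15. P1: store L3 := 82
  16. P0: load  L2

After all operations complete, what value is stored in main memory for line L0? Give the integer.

memory[L0] = 30

[1] P0: load  L0 | P0:E(30), P1:I, P2:I | bus: BusRd
[2] P2: store L3 := 56 | P0:I, P1:I, P2:M(56) | bus: BusRdX
[3] P0: store L1 := 89 | P0:M(89), P1:I, P2:I | bus: BusRdX
[4] P2: load  L1 | P0:O(89), P1:I, P2:S(89) | bus: BusRd
[5] P1: load  L1 | P0:O(89), P1:S(89), P2:S(89) | bus: BusRd
[6] P1: load  L0 | P0:S(30), P1:S(30), P2:I | bus: BusRd
[7] P2: load  L0 | P0:S(30), P1:S(30), P2:S(30) | bus: BusRd
[8] P1: load  L1 | P0:O(89), P1:S(89), P2:S(89) | bus: none
[9] P2: load  L0 | P0:S(30), P1:S(30), P2:S(30) | bus: none
[10] P1: load  L0 | P0:S(30), P1:S(30), P2:S(30) | bus: none
[11] P0: store L3 := 74 | P0:M(74), P1:I, P2:I | bus: BusRdX,Flush
[12] P1: load  L0 | P0:S(30), P1:S(30), P2:S(30) | bus: none
[13] P1: load  L1 | P0:O(89), P1:S(89), P2:S(89) | bus: none
[14] P2: store L0 := 36 | P0:I, P1:I, P2:M(36) | bus: BusUpgr
[15] P1: store L3 := 82 | P0:I, P1:M(82), P2:I | bus: BusRdX,Flush
[16] P0: load  L2 | P0:E(30), P1:I, P2:I | bus: BusRd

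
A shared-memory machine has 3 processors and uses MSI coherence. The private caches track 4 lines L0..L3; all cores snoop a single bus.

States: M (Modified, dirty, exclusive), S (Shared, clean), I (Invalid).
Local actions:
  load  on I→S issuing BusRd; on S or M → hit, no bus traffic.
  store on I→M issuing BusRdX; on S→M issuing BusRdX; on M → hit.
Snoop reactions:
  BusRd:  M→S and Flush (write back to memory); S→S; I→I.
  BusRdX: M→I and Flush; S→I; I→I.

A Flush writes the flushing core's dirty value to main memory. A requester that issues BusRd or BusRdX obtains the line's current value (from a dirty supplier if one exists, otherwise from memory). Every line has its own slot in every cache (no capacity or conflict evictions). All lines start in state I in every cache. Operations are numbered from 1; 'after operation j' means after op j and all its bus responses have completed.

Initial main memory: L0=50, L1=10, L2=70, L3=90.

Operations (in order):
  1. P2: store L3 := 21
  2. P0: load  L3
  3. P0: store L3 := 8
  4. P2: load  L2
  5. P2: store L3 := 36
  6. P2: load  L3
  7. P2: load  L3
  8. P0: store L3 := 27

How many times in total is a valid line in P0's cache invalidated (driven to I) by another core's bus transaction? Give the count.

invalidations = 1

1. P2: store L3 := 21  bus=[BusRdX]  L3: P0=I P1=I P2=M  mem[L3]=90
2. P0: load  L3  bus=[BusRd,Flush]  L3: P0=S P1=I P2=S  mem[L3]=21
3. P0: store L3 := 8  bus=[BusRdX]  L3: P0=M P1=I P2=I  mem[L3]=21
4. P2: load  L2  bus=[BusRd]  L2: P0=I P1=I P2=S  mem[L2]=70
5. P2: store L3 := 36  bus=[BusRdX,Flush]  L3: P0=I P1=I P2=M  mem[L3]=8
6. P2: load  L3  bus=[-]  L3: P0=I P1=I P2=M  mem[L3]=8
7. P2: load  L3  bus=[-]  L3: P0=I P1=I P2=M  mem[L3]=8
8. P0: store L3 := 27  bus=[BusRdX,Flush]  L3: P0=M P1=I P2=I  mem[L3]=36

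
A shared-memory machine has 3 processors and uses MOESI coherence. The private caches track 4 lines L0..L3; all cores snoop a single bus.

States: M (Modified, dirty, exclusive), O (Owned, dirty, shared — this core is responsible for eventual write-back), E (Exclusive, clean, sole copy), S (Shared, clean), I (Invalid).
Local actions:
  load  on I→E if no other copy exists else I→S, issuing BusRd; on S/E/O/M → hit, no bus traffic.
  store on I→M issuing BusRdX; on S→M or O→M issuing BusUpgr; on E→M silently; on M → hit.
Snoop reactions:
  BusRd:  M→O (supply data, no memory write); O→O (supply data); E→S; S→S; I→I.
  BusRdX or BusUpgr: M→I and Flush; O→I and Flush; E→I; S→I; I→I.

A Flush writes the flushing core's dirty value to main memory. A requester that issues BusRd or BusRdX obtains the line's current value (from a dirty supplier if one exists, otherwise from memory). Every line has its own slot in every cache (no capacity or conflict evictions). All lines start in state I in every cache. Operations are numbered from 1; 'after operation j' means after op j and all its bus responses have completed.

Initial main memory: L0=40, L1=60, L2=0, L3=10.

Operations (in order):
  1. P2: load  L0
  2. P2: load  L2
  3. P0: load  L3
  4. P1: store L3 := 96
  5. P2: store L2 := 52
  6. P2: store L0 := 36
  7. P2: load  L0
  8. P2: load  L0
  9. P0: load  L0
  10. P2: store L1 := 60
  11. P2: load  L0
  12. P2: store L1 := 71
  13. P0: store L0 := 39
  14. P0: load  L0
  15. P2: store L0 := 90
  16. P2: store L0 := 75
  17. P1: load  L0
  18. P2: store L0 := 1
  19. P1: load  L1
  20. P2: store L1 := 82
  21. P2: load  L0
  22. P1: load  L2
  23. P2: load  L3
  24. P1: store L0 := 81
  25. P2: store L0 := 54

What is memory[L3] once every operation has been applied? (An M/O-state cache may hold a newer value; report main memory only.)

memory[L3] = 10

step 1: P2: load  L0  ⟶  IIE  (L0)  txn=BusRd  M[L0]=40
step 2: P2: load  L2  ⟶  IIE  (L2)  txn=BusRd  M[L2]=0
step 3: P0: load  L3  ⟶  EII  (L3)  txn=BusRd  M[L3]=10
step 4: P1: store L3 := 96  ⟶  IMI  (L3)  txn=BusRdX  M[L3]=10
step 5: P2: store L2 := 52  ⟶  IIM  (L2)  txn=∅  M[L2]=0
step 6: P2: store L0 := 36  ⟶  IIM  (L0)  txn=∅  M[L0]=40
step 7: P2: load  L0  ⟶  IIM  (L0)  txn=∅  M[L0]=40
step 8: P2: load  L0  ⟶  IIM  (L0)  txn=∅  M[L0]=40
step 9: P0: load  L0  ⟶  SIO  (L0)  txn=BusRd  M[L0]=40
step 10: P2: store L1 := 60  ⟶  IIM  (L1)  txn=BusRdX  M[L1]=60
step 11: P2: load  L0  ⟶  SIO  (L0)  txn=∅  M[L0]=40
step 12: P2: store L1 := 71  ⟶  IIM  (L1)  txn=∅  M[L1]=60
step 13: P0: store L0 := 39  ⟶  MII  (L0)  txn=BusUpgr+Flush  M[L0]=36
step 14: P0: load  L0  ⟶  MII  (L0)  txn=∅  M[L0]=36
step 15: P2: store L0 := 90  ⟶  IIM  (L0)  txn=BusRdX+Flush  M[L0]=39
step 16: P2: store L0 := 75  ⟶  IIM  (L0)  txn=∅  M[L0]=39
step 17: P1: load  L0  ⟶  ISO  (L0)  txn=BusRd  M[L0]=39
step 18: P2: store L0 := 1  ⟶  IIM  (L0)  txn=BusUpgr  M[L0]=39
step 19: P1: load  L1  ⟶  ISO  (L1)  txn=BusRd  M[L1]=60
step 20: P2: store L1 := 82  ⟶  IIM  (L1)  txn=BusUpgr  M[L1]=60
step 21: P2: load  L0  ⟶  IIM  (L0)  txn=∅  M[L0]=39
step 22: P1: load  L2  ⟶  ISO  (L2)  txn=BusRd  M[L2]=0
step 23: P2: load  L3  ⟶  IOS  (L3)  txn=BusRd  M[L3]=10
step 24: P1: store L0 := 81  ⟶  IMI  (L0)  txn=BusRdX+Flush  M[L0]=1
step 25: P2: store L0 := 54  ⟶  IIM  (L0)  txn=BusRdX+Flush  M[L0]=81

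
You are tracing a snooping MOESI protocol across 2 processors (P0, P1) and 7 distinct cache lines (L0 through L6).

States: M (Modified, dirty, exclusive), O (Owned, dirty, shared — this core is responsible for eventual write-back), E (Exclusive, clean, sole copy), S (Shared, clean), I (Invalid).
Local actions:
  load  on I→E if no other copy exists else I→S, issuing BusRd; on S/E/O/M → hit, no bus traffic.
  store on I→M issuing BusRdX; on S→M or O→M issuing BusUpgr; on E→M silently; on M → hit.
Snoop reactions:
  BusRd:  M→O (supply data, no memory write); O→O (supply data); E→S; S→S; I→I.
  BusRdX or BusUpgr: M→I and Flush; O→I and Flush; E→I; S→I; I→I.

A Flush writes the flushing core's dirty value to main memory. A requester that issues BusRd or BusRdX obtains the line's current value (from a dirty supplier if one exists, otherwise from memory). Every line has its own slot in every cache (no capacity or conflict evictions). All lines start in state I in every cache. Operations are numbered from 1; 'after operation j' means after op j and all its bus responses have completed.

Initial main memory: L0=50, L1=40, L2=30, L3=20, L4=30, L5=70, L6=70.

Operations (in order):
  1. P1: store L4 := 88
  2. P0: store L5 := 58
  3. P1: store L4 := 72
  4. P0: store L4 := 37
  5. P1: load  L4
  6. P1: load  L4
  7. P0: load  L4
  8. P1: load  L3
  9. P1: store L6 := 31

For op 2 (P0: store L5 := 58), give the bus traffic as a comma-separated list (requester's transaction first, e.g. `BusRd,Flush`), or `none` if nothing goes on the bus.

1. P1: store L4 := 88  bus=[BusRdX]  L4: P0=I P1=M  mem[L4]=30
2. P0: store L5 := 58  bus=[BusRdX]  L5: P0=M P1=I  mem[L5]=70
3. P1: store L4 := 72  bus=[-]  L4: P0=I P1=M  mem[L4]=30
4. P0: store L4 := 37  bus=[BusRdX,Flush]  L4: P0=M P1=I  mem[L4]=72
5. P1: load  L4  bus=[BusRd]  L4: P0=O P1=S  mem[L4]=72
6. P1: load  L4  bus=[-]  L4: P0=O P1=S  mem[L4]=72
7. P0: load  L4  bus=[-]  L4: P0=O P1=S  mem[L4]=72
8. P1: load  L3  bus=[BusRd]  L3: P0=I P1=E  mem[L3]=20
9. P1: store L6 := 31  bus=[BusRdX]  L6: P0=I P1=M  mem[L6]=70

bus = BusRdX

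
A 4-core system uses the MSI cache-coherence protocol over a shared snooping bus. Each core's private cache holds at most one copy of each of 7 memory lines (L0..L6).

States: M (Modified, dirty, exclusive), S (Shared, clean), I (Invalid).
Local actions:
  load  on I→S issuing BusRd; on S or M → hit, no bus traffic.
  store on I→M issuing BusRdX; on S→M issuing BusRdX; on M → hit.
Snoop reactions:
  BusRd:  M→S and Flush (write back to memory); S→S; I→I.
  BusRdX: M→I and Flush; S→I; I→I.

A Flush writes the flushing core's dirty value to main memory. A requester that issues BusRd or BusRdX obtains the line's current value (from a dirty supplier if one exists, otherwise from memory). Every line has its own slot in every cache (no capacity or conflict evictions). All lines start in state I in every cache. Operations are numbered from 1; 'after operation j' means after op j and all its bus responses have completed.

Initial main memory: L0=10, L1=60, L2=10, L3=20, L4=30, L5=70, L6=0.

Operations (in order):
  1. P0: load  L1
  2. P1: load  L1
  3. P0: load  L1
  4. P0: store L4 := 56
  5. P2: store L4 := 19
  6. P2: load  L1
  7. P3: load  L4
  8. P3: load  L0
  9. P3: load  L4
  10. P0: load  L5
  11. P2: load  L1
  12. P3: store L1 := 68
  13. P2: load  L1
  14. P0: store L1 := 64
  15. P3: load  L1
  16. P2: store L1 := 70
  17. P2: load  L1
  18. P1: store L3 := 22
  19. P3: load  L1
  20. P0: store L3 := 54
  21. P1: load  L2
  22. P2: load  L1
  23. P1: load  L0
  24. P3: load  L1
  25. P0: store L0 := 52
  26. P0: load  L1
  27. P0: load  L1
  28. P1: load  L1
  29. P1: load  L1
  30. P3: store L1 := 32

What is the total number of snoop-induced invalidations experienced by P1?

invalidations = 4

[1] P0: load  L1 | P0:S(60), P1:I, P2:I, P3:I | bus: BusRd
[2] P1: load  L1 | P0:S(60), P1:S(60), P2:I, P3:I | bus: BusRd
[3] P0: load  L1 | P0:S(60), P1:S(60), P2:I, P3:I | bus: none
[4] P0: store L4 := 56 | P0:M(56), P1:I, P2:I, P3:I | bus: BusRdX
[5] P2: store L4 := 19 | P0:I, P1:I, P2:M(19), P3:I | bus: BusRdX,Flush
[6] P2: load  L1 | P0:S(60), P1:S(60), P2:S(60), P3:I | bus: BusRd
[7] P3: load  L4 | P0:I, P1:I, P2:S(19), P3:S(19) | bus: BusRd,Flush
[8] P3: load  L0 | P0:I, P1:I, P2:I, P3:S(10) | bus: BusRd
[9] P3: load  L4 | P0:I, P1:I, P2:S(19), P3:S(19) | bus: none
[10] P0: load  L5 | P0:S(70), P1:I, P2:I, P3:I | bus: BusRd
[11] P2: load  L1 | P0:S(60), P1:S(60), P2:S(60), P3:I | bus: none
[12] P3: store L1 := 68 | P0:I, P1:I, P2:I, P3:M(68) | bus: BusRdX
[13] P2: load  L1 | P0:I, P1:I, P2:S(68), P3:S(68) | bus: BusRd,Flush
[14] P0: store L1 := 64 | P0:M(64), P1:I, P2:I, P3:I | bus: BusRdX
[15] P3: load  L1 | P0:S(64), P1:I, P2:I, P3:S(64) | bus: BusRd,Flush
[16] P2: store L1 := 70 | P0:I, P1:I, P2:M(70), P3:I | bus: BusRdX
[17] P2: load  L1 | P0:I, P1:I, P2:M(70), P3:I | bus: none
[18] P1: store L3 := 22 | P0:I, P1:M(22), P2:I, P3:I | bus: BusRdX
[19] P3: load  L1 | P0:I, P1:I, P2:S(70), P3:S(70) | bus: BusRd,Flush
[20] P0: store L3 := 54 | P0:M(54), P1:I, P2:I, P3:I | bus: BusRdX,Flush
[21] P1: load  L2 | P0:I, P1:S(10), P2:I, P3:I | bus: BusRd
[22] P2: load  L1 | P0:I, P1:I, P2:S(70), P3:S(70) | bus: none
[23] P1: load  L0 | P0:I, P1:S(10), P2:I, P3:S(10) | bus: BusRd
[24] P3: load  L1 | P0:I, P1:I, P2:S(70), P3:S(70) | bus: none
[25] P0: store L0 := 52 | P0:M(52), P1:I, P2:I, P3:I | bus: BusRdX
[26] P0: load  L1 | P0:S(70), P1:I, P2:S(70), P3:S(70) | bus: BusRd
[27] P0: load  L1 | P0:S(70), P1:I, P2:S(70), P3:S(70) | bus: none
[28] P1: load  L1 | P0:S(70), P1:S(70), P2:S(70), P3:S(70) | bus: BusRd
[29] P1: load  L1 | P0:S(70), P1:S(70), P2:S(70), P3:S(70) | bus: none
[30] P3: store L1 := 32 | P0:I, P1:I, P2:I, P3:M(32) | bus: BusRdX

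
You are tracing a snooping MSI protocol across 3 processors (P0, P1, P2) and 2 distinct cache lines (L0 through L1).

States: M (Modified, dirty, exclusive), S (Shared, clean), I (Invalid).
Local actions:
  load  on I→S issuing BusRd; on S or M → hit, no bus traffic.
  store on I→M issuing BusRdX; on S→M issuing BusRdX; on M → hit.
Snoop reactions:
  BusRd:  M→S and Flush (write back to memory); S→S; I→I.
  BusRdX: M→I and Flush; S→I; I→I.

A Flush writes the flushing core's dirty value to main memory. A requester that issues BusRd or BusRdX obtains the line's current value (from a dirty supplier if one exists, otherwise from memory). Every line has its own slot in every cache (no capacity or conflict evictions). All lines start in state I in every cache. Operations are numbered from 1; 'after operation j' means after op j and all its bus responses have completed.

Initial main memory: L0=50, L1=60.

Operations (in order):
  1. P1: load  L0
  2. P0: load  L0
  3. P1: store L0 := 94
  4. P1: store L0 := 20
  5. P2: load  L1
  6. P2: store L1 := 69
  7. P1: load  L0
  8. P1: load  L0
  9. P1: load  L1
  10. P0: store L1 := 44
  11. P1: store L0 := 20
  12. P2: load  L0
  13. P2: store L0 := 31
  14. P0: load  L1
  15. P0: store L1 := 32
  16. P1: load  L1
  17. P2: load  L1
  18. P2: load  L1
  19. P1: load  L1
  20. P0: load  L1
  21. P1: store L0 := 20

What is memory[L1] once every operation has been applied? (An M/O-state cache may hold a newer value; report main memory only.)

step 1: P1: load  L0  ⟶  ISI  (L0)  txn=BusRd  M[L0]=50
step 2: P0: load  L0  ⟶  SSI  (L0)  txn=BusRd  M[L0]=50
step 3: P1: store L0 := 94  ⟶  IMI  (L0)  txn=BusRdX  M[L0]=50
step 4: P1: store L0 := 20  ⟶  IMI  (L0)  txn=∅  M[L0]=50
step 5: P2: load  L1  ⟶  IIS  (L1)  txn=BusRd  M[L1]=60
step 6: P2: store L1 := 69  ⟶  IIM  (L1)  txn=BusRdX  M[L1]=60
step 7: P1: load  L0  ⟶  IMI  (L0)  txn=∅  M[L0]=50
step 8: P1: load  L0  ⟶  IMI  (L0)  txn=∅  M[L0]=50
step 9: P1: load  L1  ⟶  ISS  (L1)  txn=BusRd+Flush  M[L1]=69
step 10: P0: store L1 := 44  ⟶  MII  (L1)  txn=BusRdX  M[L1]=69
step 11: P1: store L0 := 20  ⟶  IMI  (L0)  txn=∅  M[L0]=50
step 12: P2: load  L0  ⟶  ISS  (L0)  txn=BusRd+Flush  M[L0]=20
step 13: P2: store L0 := 31  ⟶  IIM  (L0)  txn=BusRdX  M[L0]=20
step 14: P0: load  L1  ⟶  MII  (L1)  txn=∅  M[L1]=69
step 15: P0: store L1 := 32  ⟶  MII  (L1)  txn=∅  M[L1]=69
step 16: P1: load  L1  ⟶  SSI  (L1)  txn=BusRd+Flush  M[L1]=32
step 17: P2: load  L1  ⟶  SSS  (L1)  txn=BusRd  M[L1]=32
step 18: P2: load  L1  ⟶  SSS  (L1)  txn=∅  M[L1]=32
step 19: P1: load  L1  ⟶  SSS  (L1)  txn=∅  M[L1]=32
step 20: P0: load  L1  ⟶  SSS  (L1)  txn=∅  M[L1]=32
step 21: P1: store L0 := 20  ⟶  IMI  (L0)  txn=BusRdX+Flush  M[L0]=31

memory[L1] = 32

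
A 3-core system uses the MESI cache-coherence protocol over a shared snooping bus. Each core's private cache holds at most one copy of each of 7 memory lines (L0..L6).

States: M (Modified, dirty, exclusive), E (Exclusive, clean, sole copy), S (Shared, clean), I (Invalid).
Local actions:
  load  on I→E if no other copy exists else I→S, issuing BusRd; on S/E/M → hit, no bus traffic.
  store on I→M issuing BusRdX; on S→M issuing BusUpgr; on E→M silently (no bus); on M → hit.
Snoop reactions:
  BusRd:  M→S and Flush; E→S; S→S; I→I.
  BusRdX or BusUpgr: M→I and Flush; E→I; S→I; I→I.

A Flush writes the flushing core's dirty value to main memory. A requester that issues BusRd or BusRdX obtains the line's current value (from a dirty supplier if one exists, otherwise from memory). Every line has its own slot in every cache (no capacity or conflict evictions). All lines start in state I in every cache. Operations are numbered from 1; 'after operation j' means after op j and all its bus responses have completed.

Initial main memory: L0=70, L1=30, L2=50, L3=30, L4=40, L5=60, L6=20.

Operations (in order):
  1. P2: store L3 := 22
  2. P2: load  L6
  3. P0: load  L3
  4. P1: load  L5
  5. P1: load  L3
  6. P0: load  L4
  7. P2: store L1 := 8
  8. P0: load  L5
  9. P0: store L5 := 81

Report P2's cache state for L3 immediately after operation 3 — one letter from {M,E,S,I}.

state = S

step 1: P2: store L3 := 22  ⟶  IIM  (L3)  txn=BusRdX  M[L3]=30
step 2: P2: load  L6  ⟶  IIE  (L6)  txn=BusRd  M[L6]=20
step 3: P0: load  L3  ⟶  SIS  (L3)  txn=BusRd+Flush  M[L3]=22
step 4: P1: load  L5  ⟶  IEI  (L5)  txn=BusRd  M[L5]=60
step 5: P1: load  L3  ⟶  SSS  (L3)  txn=BusRd  M[L3]=22
step 6: P0: load  L4  ⟶  EII  (L4)  txn=BusRd  M[L4]=40
step 7: P2: store L1 := 8  ⟶  IIM  (L1)  txn=BusRdX  M[L1]=30
step 8: P0: load  L5  ⟶  SSI  (L5)  txn=BusRd  M[L5]=60
step 9: P0: store L5 := 81  ⟶  MII  (L5)  txn=BusUpgr  M[L5]=60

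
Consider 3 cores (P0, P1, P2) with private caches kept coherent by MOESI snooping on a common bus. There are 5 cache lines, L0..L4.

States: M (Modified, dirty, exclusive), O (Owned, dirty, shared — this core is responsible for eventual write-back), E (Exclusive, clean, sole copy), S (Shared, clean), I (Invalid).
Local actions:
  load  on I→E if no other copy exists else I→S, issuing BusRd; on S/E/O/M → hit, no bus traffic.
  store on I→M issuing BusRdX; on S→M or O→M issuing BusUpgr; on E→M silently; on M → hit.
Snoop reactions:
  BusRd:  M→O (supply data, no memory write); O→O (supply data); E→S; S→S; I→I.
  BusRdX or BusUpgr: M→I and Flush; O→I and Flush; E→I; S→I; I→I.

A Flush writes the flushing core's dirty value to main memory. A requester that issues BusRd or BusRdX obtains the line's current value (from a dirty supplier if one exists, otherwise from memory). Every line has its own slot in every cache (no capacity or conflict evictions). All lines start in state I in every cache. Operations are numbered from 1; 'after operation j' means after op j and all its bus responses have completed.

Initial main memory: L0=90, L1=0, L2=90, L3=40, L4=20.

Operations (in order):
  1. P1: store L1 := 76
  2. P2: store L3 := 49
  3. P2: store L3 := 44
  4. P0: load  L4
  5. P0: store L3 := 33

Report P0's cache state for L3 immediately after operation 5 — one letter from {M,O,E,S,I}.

1. P1: store L1 := 76  bus=[BusRdX]  L1: P0=I P1=M P2=I  mem[L1]=0
2. P2: store L3 := 49  bus=[BusRdX]  L3: P0=I P1=I P2=M  mem[L3]=40
3. P2: store L3 := 44  bus=[-]  L3: P0=I P1=I P2=M  mem[L3]=40
4. P0: load  L4  bus=[BusRd]  L4: P0=E P1=I P2=I  mem[L4]=20
5. P0: store L3 := 33  bus=[BusRdX,Flush]  L3: P0=M P1=I P2=I  mem[L3]=44

state = M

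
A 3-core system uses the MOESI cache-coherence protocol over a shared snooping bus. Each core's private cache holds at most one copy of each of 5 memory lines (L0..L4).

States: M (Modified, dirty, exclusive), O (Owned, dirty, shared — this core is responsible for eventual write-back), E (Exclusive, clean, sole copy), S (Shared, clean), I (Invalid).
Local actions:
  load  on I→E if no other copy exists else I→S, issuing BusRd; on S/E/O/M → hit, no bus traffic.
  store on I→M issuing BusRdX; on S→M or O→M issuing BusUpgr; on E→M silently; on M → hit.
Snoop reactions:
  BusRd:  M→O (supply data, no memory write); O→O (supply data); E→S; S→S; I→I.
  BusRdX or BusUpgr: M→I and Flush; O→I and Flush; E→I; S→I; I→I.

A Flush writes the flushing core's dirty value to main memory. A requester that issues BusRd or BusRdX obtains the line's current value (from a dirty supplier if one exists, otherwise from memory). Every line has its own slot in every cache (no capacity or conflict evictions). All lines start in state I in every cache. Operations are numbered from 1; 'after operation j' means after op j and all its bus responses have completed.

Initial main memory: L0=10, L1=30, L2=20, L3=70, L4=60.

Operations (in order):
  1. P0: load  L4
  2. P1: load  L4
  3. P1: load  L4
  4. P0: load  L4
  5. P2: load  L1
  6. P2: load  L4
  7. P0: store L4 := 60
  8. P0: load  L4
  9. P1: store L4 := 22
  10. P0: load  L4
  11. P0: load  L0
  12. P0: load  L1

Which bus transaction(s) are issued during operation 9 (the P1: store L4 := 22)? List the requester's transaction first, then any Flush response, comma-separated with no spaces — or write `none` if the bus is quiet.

step 1: P0: load  L4  ⟶  EII  (L4)  txn=BusRd  M[L4]=60
step 2: P1: load  L4  ⟶  SSI  (L4)  txn=BusRd  M[L4]=60
step 3: P1: load  L4  ⟶  SSI  (L4)  txn=∅  M[L4]=60
step 4: P0: load  L4  ⟶  SSI  (L4)  txn=∅  M[L4]=60
step 5: P2: load  L1  ⟶  IIE  (L1)  txn=BusRd  M[L1]=30
step 6: P2: load  L4  ⟶  SSS  (L4)  txn=BusRd  M[L4]=60
step 7: P0: store L4 := 60  ⟶  MII  (L4)  txn=BusUpgr  M[L4]=60
step 8: P0: load  L4  ⟶  MII  (L4)  txn=∅  M[L4]=60
step 9: P1: store L4 := 22  ⟶  IMI  (L4)  txn=BusRdX+Flush  M[L4]=60
step 10: P0: load  L4  ⟶  SOI  (L4)  txn=BusRd  M[L4]=60
step 11: P0: load  L0  ⟶  EII  (L0)  txn=BusRd  M[L0]=10
step 12: P0: load  L1  ⟶  SIS  (L1)  txn=BusRd  M[L1]=30

bus = BusRdX,Flush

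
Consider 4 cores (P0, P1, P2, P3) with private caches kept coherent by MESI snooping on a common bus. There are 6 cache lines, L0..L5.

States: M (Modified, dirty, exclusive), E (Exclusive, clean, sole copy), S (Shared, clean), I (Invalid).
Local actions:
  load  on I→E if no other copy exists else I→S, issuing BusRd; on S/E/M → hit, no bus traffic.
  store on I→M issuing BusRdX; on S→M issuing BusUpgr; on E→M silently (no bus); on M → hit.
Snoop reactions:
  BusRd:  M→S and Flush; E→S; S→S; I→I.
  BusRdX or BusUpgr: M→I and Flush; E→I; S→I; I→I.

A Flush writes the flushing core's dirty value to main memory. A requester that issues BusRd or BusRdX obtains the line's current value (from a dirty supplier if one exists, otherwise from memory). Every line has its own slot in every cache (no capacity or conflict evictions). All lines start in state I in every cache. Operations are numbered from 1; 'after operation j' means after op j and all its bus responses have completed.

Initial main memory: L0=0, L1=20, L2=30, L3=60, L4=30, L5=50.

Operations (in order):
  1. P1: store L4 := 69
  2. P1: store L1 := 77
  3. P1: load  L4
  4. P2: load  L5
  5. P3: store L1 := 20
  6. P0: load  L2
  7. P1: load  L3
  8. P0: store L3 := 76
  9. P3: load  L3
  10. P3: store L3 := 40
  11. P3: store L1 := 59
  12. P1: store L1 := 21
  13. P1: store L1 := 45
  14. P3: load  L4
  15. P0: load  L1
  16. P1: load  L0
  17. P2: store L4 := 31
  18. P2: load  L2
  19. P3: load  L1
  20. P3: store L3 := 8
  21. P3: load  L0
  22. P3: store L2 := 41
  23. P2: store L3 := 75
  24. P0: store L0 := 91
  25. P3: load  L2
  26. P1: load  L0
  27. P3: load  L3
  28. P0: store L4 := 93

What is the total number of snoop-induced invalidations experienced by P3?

[1] P1: store L4 := 69 | P0:I, P1:M(69), P2:I, P3:I | bus: BusRdX
[2] P1: store L1 := 77 | P0:I, P1:M(77), P2:I, P3:I | bus: BusRdX
[3] P1: load  L4 | P0:I, P1:M(69), P2:I, P3:I | bus: none
[4] P2: load  L5 | P0:I, P1:I, P2:E(50), P3:I | bus: BusRd
[5] P3: store L1 := 20 | P0:I, P1:I, P2:I, P3:M(20) | bus: BusRdX,Flush
[6] P0: load  L2 | P0:E(30), P1:I, P2:I, P3:I | bus: BusRd
[7] P1: load  L3 | P0:I, P1:E(60), P2:I, P3:I | bus: BusRd
[8] P0: store L3 := 76 | P0:M(76), P1:I, P2:I, P3:I | bus: BusRdX
[9] P3: load  L3 | P0:S(76), P1:I, P2:I, P3:S(76) | bus: BusRd,Flush
[10] P3: store L3 := 40 | P0:I, P1:I, P2:I, P3:M(40) | bus: BusUpgr
[11] P3: store L1 := 59 | P0:I, P1:I, P2:I, P3:M(59) | bus: none
[12] P1: store L1 := 21 | P0:I, P1:M(21), P2:I, P3:I | bus: BusRdX,Flush
[13] P1: store L1 := 45 | P0:I, P1:M(45), P2:I, P3:I | bus: none
[14] P3: load  L4 | P0:I, P1:S(69), P2:I, P3:S(69) | bus: BusRd,Flush
[15] P0: load  L1 | P0:S(45), P1:S(45), P2:I, P3:I | bus: BusRd,Flush
[16] P1: load  L0 | P0:I, P1:E(0), P2:I, P3:I | bus: BusRd
[17] P2: store L4 := 31 | P0:I, P1:I, P2:M(31), P3:I | bus: BusRdX
[18] P2: load  L2 | P0:S(30), P1:I, P2:S(30), P3:I | bus: BusRd
[19] P3: load  L1 | P0:S(45), P1:S(45), P2:I, P3:S(45) | bus: BusRd
[20] P3: store L3 := 8 | P0:I, P1:I, P2:I, P3:M(8) | bus: none
[21] P3: load  L0 | P0:I, P1:S(0), P2:I, P3:S(0) | bus: BusRd
[22] P3: store L2 := 41 | P0:I, P1:I, P2:I, P3:M(41) | bus: BusRdX
[23] P2: store L3 := 75 | P0:I, P1:I, P2:M(75), P3:I | bus: BusRdX,Flush
[24] P0: store L0 := 91 | P0:M(91), P1:I, P2:I, P3:I | bus: BusRdX
[25] P3: load  L2 | P0:I, P1:I, P2:I, P3:M(41) | bus: none
[26] P1: load  L0 | P0:S(91), P1:S(91), P2:I, P3:I | bus: BusRd,Flush
[27] P3: load  L3 | P0:I, P1:I, P2:S(75), P3:S(75) | bus: BusRd,Flush
[28] P0: store L4 := 93 | P0:M(93), P1:I, P2:I, P3:I | bus: BusRdX,Flush

invalidations = 4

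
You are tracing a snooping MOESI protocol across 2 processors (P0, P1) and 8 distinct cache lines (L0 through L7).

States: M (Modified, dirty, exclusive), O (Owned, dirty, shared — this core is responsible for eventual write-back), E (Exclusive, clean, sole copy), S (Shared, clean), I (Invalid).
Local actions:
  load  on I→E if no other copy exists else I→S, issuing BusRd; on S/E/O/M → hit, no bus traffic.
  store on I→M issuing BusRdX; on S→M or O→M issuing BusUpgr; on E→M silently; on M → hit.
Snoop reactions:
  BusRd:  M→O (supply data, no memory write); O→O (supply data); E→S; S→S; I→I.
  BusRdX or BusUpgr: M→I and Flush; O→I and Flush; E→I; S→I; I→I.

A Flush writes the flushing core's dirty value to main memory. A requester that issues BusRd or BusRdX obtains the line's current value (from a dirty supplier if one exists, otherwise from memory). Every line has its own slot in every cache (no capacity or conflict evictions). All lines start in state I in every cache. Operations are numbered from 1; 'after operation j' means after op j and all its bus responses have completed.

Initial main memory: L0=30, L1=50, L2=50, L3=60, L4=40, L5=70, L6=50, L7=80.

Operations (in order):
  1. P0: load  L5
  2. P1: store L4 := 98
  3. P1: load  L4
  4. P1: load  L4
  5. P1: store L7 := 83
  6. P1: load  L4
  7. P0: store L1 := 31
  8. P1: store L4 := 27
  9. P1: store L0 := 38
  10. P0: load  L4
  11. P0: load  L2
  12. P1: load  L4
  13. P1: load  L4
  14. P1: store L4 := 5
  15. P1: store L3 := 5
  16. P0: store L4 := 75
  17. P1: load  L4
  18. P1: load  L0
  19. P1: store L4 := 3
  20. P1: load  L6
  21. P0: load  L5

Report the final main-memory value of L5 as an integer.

[1] P0: load  L5 | P0:E(70), P1:I | bus: BusRd
[2] P1: store L4 := 98 | P0:I, P1:M(98) | bus: BusRdX
[3] P1: load  L4 | P0:I, P1:M(98) | bus: none
[4] P1: load  L4 | P0:I, P1:M(98) | bus: none
[5] P1: store L7 := 83 | P0:I, P1:M(83) | bus: BusRdX
[6] P1: load  L4 | P0:I, P1:M(98) | bus: none
[7] P0: store L1 := 31 | P0:M(31), P1:I | bus: BusRdX
[8] P1: store L4 := 27 | P0:I, P1:M(27) | bus: none
[9] P1: store L0 := 38 | P0:I, P1:M(38) | bus: BusRdX
[10] P0: load  L4 | P0:S(27), P1:O(27) | bus: BusRd
[11] P0: load  L2 | P0:E(50), P1:I | bus: BusRd
[12] P1: load  L4 | P0:S(27), P1:O(27) | bus: none
[13] P1: load  L4 | P0:S(27), P1:O(27) | bus: none
[14] P1: store L4 := 5 | P0:I, P1:M(5) | bus: BusUpgr
[15] P1: store L3 := 5 | P0:I, P1:M(5) | bus: BusRdX
[16] P0: store L4 := 75 | P0:M(75), P1:I | bus: BusRdX,Flush
[17] P1: load  L4 | P0:O(75), P1:S(75) | bus: BusRd
[18] P1: load  L0 | P0:I, P1:M(38) | bus: none
[19] P1: store L4 := 3 | P0:I, P1:M(3) | bus: BusUpgr,Flush
[20] P1: load  L6 | P0:I, P1:E(50) | bus: BusRd
[21] P0: load  L5 | P0:E(70), P1:I | bus: none

memory[L5] = 70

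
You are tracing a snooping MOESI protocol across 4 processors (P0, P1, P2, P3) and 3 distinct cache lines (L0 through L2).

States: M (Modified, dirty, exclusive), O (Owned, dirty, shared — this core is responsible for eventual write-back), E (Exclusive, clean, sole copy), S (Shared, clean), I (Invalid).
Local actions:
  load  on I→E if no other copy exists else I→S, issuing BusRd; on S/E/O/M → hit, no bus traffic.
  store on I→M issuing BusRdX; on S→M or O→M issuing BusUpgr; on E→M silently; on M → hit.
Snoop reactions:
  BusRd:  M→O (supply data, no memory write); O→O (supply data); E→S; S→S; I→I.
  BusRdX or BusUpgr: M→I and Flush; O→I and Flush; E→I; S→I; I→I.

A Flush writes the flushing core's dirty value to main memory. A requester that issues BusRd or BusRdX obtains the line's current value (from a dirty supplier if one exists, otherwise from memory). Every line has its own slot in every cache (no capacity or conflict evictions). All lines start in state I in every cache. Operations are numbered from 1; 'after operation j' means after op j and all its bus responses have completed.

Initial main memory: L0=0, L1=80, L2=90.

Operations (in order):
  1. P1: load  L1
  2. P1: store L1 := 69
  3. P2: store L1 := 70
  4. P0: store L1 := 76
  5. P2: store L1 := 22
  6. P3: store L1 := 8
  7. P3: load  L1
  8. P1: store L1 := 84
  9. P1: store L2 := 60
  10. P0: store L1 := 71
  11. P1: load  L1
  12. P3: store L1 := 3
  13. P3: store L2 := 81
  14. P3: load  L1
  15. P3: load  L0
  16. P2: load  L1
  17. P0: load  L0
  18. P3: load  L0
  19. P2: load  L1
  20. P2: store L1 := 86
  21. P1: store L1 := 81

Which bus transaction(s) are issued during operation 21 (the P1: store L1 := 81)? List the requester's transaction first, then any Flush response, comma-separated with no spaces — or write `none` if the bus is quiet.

bus = BusRdX,Flush

step 1: P1: load  L1  ⟶  IEII  (L1)  txn=BusRd  M[L1]=80
step 2: P1: store L1 := 69  ⟶  IMII  (L1)  txn=∅  M[L1]=80
step 3: P2: store L1 := 70  ⟶  IIMI  (L1)  txn=BusRdX+Flush  M[L1]=69
step 4: P0: store L1 := 76  ⟶  MIII  (L1)  txn=BusRdX+Flush  M[L1]=70
step 5: P2: store L1 := 22  ⟶  IIMI  (L1)  txn=BusRdX+Flush  M[L1]=76
step 6: P3: store L1 := 8  ⟶  IIIM  (L1)  txn=BusRdX+Flush  M[L1]=22
step 7: P3: load  L1  ⟶  IIIM  (L1)  txn=∅  M[L1]=22
step 8: P1: store L1 := 84  ⟶  IMII  (L1)  txn=BusRdX+Flush  M[L1]=8
step 9: P1: store L2 := 60  ⟶  IMII  (L2)  txn=BusRdX  M[L2]=90
step 10: P0: store L1 := 71  ⟶  MIII  (L1)  txn=BusRdX+Flush  M[L1]=84
step 11: P1: load  L1  ⟶  OSII  (L1)  txn=BusRd  M[L1]=84
step 12: P3: store L1 := 3  ⟶  IIIM  (L1)  txn=BusRdX+Flush  M[L1]=71
step 13: P3: store L2 := 81  ⟶  IIIM  (L2)  txn=BusRdX+Flush  M[L2]=60
step 14: P3: load  L1  ⟶  IIIM  (L1)  txn=∅  M[L1]=71
step 15: P3: load  L0  ⟶  IIIE  (L0)  txn=BusRd  M[L0]=0
step 16: P2: load  L1  ⟶  IISO  (L1)  txn=BusRd  M[L1]=71
step 17: P0: load  L0  ⟶  SIIS  (L0)  txn=BusRd  M[L0]=0
step 18: P3: load  L0  ⟶  SIIS  (L0)  txn=∅  M[L0]=0
step 19: P2: load  L1  ⟶  IISO  (L1)  txn=∅  M[L1]=71
step 20: P2: store L1 := 86  ⟶  IIMI  (L1)  txn=BusUpgr+Flush  M[L1]=3
step 21: P1: store L1 := 81  ⟶  IMII  (L1)  txn=BusRdX+Flush  M[L1]=86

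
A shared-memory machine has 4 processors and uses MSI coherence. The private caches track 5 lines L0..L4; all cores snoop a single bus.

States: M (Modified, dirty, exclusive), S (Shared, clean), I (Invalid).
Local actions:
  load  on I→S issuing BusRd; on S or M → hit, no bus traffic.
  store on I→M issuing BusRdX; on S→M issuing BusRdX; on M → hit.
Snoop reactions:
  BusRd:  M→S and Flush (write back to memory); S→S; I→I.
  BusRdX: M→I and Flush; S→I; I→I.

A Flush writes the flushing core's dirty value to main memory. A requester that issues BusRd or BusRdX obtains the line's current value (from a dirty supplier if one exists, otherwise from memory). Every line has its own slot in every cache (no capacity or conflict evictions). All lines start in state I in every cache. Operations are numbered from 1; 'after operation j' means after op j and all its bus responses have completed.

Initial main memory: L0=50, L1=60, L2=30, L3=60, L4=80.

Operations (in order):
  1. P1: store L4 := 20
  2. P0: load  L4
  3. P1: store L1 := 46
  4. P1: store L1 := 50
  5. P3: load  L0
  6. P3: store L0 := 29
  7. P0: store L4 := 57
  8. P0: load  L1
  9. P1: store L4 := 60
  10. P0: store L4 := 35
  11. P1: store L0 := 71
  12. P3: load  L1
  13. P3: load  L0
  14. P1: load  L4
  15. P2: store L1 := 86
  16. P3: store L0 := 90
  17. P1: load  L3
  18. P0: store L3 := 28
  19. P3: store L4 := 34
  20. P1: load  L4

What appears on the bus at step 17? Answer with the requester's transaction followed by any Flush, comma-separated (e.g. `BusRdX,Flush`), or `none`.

  op1 P1: store L4 := 20 → I/M/I/I on L4; bus BusRdX; mem=80
  op2 P0: load  L4 → S/S/I/I on L4; bus BusRd Flush; mem=20
  op3 P1: store L1 := 46 → I/M/I/I on L1; bus BusRdX; mem=60
  op4 P1: store L1 := 50 → I/M/I/I on L1; bus (none); mem=60
  op5 P3: load  L0 → I/I/I/S on L0; bus BusRd; mem=50
  op6 P3: store L0 := 29 → I/I/I/M on L0; bus BusRdX; mem=50
  op7 P0: store L4 := 57 → M/I/I/I on L4; bus BusRdX; mem=20
  op8 P0: load  L1 → S/S/I/I on L1; bus BusRd Flush; mem=50
  op9 P1: store L4 := 60 → I/M/I/I on L4; bus BusRdX Flush; mem=57
  op10 P0: store L4 := 35 → M/I/I/I on L4; bus BusRdX Flush; mem=60
  op11 P1: store L0 := 71 → I/M/I/I on L0; bus BusRdX Flush; mem=29
  op12 P3: load  L1 → S/S/I/S on L1; bus BusRd; mem=50
  op13 P3: load  L0 → I/S/I/S on L0; bus BusRd Flush; mem=71
  op14 P1: load  L4 → S/S/I/I on L4; bus BusRd Flush; mem=35
  op15 P2: store L1 := 86 → I/I/M/I on L1; bus BusRdX; mem=50
  op16 P3: store L0 := 90 → I/I/I/M on L0; bus BusRdX; mem=71
  op17 P1: load  L3 → I/S/I/I on L3; bus BusRd; mem=60
  op18 P0: store L3 := 28 → M/I/I/I on L3; bus BusRdX; mem=60
  op19 P3: store L4 := 34 → I/I/I/M on L4; bus BusRdX; mem=35
  op20 P1: load  L4 → I/S/I/S on L4; bus BusRd Flush; mem=34

bus = BusRd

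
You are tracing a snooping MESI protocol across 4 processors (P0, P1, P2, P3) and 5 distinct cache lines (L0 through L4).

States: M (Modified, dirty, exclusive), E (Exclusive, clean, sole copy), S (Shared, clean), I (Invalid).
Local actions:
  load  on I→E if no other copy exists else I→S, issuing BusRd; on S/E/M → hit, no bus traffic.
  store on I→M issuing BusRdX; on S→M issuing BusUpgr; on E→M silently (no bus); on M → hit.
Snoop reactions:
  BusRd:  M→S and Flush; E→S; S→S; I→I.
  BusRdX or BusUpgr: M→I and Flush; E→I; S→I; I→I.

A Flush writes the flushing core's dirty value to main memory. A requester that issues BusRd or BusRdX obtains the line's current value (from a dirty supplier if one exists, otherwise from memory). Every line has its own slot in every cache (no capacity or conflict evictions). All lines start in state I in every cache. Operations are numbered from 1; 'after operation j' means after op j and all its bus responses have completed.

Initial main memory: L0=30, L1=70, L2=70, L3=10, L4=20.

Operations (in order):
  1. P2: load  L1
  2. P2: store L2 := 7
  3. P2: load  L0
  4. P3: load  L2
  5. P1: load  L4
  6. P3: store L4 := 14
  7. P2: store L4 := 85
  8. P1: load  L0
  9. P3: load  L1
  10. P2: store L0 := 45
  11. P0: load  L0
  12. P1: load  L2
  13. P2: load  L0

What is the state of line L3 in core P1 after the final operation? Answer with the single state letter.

state = I

1. P2: load  L1  bus=[BusRd]  L1: P0=I P1=I P2=E P3=I  mem[L1]=70
2. P2: store L2 := 7  bus=[BusRdX]  L2: P0=I P1=I P2=M P3=I  mem[L2]=70
3. P2: load  L0  bus=[BusRd]  L0: P0=I P1=I P2=E P3=I  mem[L0]=30
4. P3: load  L2  bus=[BusRd,Flush]  L2: P0=I P1=I P2=S P3=S  mem[L2]=7
5. P1: load  L4  bus=[BusRd]  L4: P0=I P1=E P2=I P3=I  mem[L4]=20
6. P3: store L4 := 14  bus=[BusRdX]  L4: P0=I P1=I P2=I P3=M  mem[L4]=20
7. P2: store L4 := 85  bus=[BusRdX,Flush]  L4: P0=I P1=I P2=M P3=I  mem[L4]=14
8. P1: load  L0  bus=[BusRd]  L0: P0=I P1=S P2=S P3=I  mem[L0]=30
9. P3: load  L1  bus=[BusRd]  L1: P0=I P1=I P2=S P3=S  mem[L1]=70
10. P2: store L0 := 45  bus=[BusUpgr]  L0: P0=I P1=I P2=M P3=I  mem[L0]=30
11. P0: load  L0  bus=[BusRd,Flush]  L0: P0=S P1=I P2=S P3=I  mem[L0]=45
12. P1: load  L2  bus=[BusRd]  L2: P0=I P1=S P2=S P3=S  mem[L2]=7
13. P2: load  L0  bus=[-]  L0: P0=S P1=I P2=S P3=I  mem[L0]=45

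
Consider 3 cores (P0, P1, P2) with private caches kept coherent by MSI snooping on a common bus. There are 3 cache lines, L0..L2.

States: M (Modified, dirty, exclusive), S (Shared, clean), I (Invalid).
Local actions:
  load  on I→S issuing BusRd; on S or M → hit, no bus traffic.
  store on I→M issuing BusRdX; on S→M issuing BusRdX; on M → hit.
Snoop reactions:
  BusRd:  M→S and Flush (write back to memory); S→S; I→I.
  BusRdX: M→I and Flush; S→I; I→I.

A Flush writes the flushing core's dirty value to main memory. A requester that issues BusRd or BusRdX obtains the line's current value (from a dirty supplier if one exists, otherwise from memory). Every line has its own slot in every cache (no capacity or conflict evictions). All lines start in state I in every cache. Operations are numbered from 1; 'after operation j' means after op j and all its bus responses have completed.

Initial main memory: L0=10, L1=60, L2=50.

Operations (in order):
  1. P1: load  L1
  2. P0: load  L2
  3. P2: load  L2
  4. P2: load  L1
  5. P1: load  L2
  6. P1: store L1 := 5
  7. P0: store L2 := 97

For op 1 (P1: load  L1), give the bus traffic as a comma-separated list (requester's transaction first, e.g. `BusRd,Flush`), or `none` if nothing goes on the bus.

bus = BusRd

  op1 P1: load  L1 → I/S/I on L1; bus BusRd; mem=60
  op2 P0: load  L2 → S/I/I on L2; bus BusRd; mem=50
  op3 P2: load  L2 → S/I/S on L2; bus BusRd; mem=50
  op4 P2: load  L1 → I/S/S on L1; bus BusRd; mem=60
  op5 P1: load  L2 → S/S/S on L2; bus BusRd; mem=50
  op6 P1: store L1 := 5 → I/M/I on L1; bus BusRdX; mem=60
  op7 P0: store L2 := 97 → M/I/I on L2; bus BusRdX; mem=50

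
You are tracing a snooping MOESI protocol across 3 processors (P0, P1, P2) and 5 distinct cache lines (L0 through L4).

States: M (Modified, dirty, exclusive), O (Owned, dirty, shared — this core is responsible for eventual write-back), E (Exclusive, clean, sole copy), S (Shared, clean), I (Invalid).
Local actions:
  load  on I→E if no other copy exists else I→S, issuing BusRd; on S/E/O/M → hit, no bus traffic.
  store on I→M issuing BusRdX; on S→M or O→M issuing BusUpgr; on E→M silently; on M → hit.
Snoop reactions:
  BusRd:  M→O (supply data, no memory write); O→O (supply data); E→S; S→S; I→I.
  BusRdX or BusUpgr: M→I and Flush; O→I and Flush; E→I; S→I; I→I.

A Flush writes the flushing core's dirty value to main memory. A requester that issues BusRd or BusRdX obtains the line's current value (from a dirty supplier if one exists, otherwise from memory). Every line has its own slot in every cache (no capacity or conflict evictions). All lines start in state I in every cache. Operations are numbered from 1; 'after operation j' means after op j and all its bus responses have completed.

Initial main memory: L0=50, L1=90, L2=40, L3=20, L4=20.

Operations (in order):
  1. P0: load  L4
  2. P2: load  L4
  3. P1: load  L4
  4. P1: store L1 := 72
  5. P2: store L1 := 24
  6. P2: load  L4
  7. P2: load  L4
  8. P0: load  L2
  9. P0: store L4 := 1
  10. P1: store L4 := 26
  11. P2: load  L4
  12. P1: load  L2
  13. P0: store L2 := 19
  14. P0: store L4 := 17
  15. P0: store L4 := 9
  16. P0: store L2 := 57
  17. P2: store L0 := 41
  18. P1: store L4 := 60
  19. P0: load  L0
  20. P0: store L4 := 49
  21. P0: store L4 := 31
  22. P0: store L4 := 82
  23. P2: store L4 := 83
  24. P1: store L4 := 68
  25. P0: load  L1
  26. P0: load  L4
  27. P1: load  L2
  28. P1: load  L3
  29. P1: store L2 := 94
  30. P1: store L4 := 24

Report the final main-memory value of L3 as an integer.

memory[L3] = 20

1. P0: load  L4  bus=[BusRd]  L4: P0=E P1=I P2=I  mem[L4]=20
2. P2: load  L4  bus=[BusRd]  L4: P0=S P1=I P2=S  mem[L4]=20
3. P1: load  L4  bus=[BusRd]  L4: P0=S P1=S P2=S  mem[L4]=20
4. P1: store L1 := 72  bus=[BusRdX]  L1: P0=I P1=M P2=I  mem[L1]=90
5. P2: store L1 := 24  bus=[BusRdX,Flush]  L1: P0=I P1=I P2=M  mem[L1]=72
6. P2: load  L4  bus=[-]  L4: P0=S P1=S P2=S  mem[L4]=20
7. P2: load  L4  bus=[-]  L4: P0=S P1=S P2=S  mem[L4]=20
8. P0: load  L2  bus=[BusRd]  L2: P0=E P1=I P2=I  mem[L2]=40
9. P0: store L4 := 1  bus=[BusUpgr]  L4: P0=M P1=I P2=I  mem[L4]=20
10. P1: store L4 := 26  bus=[BusRdX,Flush]  L4: P0=I P1=M P2=I  mem[L4]=1
11. P2: load  L4  bus=[BusRd]  L4: P0=I P1=O P2=S  mem[L4]=1
12. P1: load  L2  bus=[BusRd]  L2: P0=S P1=S P2=I  mem[L2]=40
13. P0: store L2 := 19  bus=[BusUpgr]  L2: P0=M P1=I P2=I  mem[L2]=40
14. P0: store L4 := 17  bus=[BusRdX,Flush]  L4: P0=M P1=I P2=I  mem[L4]=26
15. P0: store L4 := 9  bus=[-]  L4: P0=M P1=I P2=I  mem[L4]=26
16. P0: store L2 := 57  bus=[-]  L2: P0=M P1=I P2=I  mem[L2]=40
17. P2: store L0 := 41  bus=[BusRdX]  L0: P0=I P1=I P2=M  mem[L0]=50
18. P1: store L4 := 60  bus=[BusRdX,Flush]  L4: P0=I P1=M P2=I  mem[L4]=9
19. P0: load  L0  bus=[BusRd]  L0: P0=S P1=I P2=O  mem[L0]=50
20. P0: store L4 := 49  bus=[BusRdX,Flush]  L4: P0=M P1=I P2=I  mem[L4]=60
21. P0: store L4 := 31  bus=[-]  L4: P0=M P1=I P2=I  mem[L4]=60
22. P0: store L4 := 82  bus=[-]  L4: P0=M P1=I P2=I  mem[L4]=60
23. P2: store L4 := 83  bus=[BusRdX,Flush]  L4: P0=I P1=I P2=M  mem[L4]=82
24. P1: store L4 := 68  bus=[BusRdX,Flush]  L4: P0=I P1=M P2=I  mem[L4]=83
25. P0: load  L1  bus=[BusRd]  L1: P0=S P1=I P2=O  mem[L1]=72
26. P0: load  L4  bus=[BusRd]  L4: P0=S P1=O P2=I  mem[L4]=83
27. P1: load  L2  bus=[BusRd]  L2: P0=O P1=S P2=I  mem[L2]=40
28. P1: load  L3  bus=[BusRd]  L3: P0=I P1=E P2=I  mem[L3]=20
29. P1: store L2 := 94  bus=[BusUpgr,Flush]  L2: P0=I P1=M P2=I  mem[L2]=57
30. P1: store L4 := 24  bus=[BusUpgr]  L4: P0=I P1=M P2=I  mem[L4]=83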